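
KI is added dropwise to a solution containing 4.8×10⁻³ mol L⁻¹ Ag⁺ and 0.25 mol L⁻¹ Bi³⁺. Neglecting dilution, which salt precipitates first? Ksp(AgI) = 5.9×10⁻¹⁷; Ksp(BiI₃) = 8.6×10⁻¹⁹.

AgI

Precipitation of each salt begins when its ion product equals Ksp.
For AgI: [I⁻] = (Ksp/[Ag⁺]) = 1.2×10⁻¹⁴ mol L⁻¹
For BiI₃: [I⁻] = (Ksp/[Bi³⁺])^(1/3) = 1.5×10⁻⁶ mol L⁻¹
The smaller threshold [I⁻] is reached first, so AgI precipitates first.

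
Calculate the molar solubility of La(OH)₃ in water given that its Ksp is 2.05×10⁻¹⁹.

La(OH)₃(s) ⇌ La³⁺(aq) + 3 OH⁻(aq)
Call the molar solubility s, so that [La³⁺] = s and [OH⁻] = 3s.
Ksp = [La³⁺][OH⁻]^3 = s · (3s)^3 = 27s^4
27s^4 = 2.05×10⁻¹⁹  ⇒  s^4 = 7.59×10⁻²¹
s = (7.59×10⁻²¹)^(1/4) = 9.33×10⁻⁶ M

9.33×10⁻⁶ M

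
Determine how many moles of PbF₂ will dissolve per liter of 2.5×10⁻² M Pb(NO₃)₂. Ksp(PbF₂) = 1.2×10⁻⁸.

3.5×10⁻⁴ M

PbF₂(s) ⇌ Pb²⁺(aq) + 2 F⁻(aq)
With Pb²⁺ already at 2.5×10⁻² M and s small, take [Pb²⁺] ≈ 2.5×10⁻² M and [F⁻] = 2s.
Ksp = [Pb²⁺][F⁻]^2 = (2.5×10⁻²)(2s)^2
(2s)^2 = 1.2×10⁻⁸ / (2.5×10⁻²) = 4.8×10⁻⁷
s = 3.5×10⁻⁴ M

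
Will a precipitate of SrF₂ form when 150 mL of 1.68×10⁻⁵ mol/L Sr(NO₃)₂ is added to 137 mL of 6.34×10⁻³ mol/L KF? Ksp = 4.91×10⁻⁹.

No

After mixing, V = 150 mL + 137 mL = 287 mL.
[Sr²⁺] = (1.68×10⁻⁵)(150)/287 = 8.78×10⁻⁶ mol/L
[F⁻] = (6.34×10⁻³)(137)/287 = 3.03×10⁻³ mol/L
Q = [Sr²⁺][F⁻]^2 = 8.04×10⁻¹¹
Q = 8.04×10⁻¹¹ < Ksp = 4.91×10⁻⁹, so the solution is unsaturated and no precipitate forms.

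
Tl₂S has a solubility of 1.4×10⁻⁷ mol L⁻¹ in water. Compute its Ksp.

Tl₂S(s) ⇌ 2 Tl⁺(aq) + S²⁻(aq)
Call the molar solubility s, so that [Tl⁺] = 2s and [S²⁻] = s.
Ksp = [Tl⁺]^2[S²⁻] = (2s)^2 · s = 4s^3
Ksp = 4 × (1.4×10⁻⁷)^3 = 1.1×10⁻²⁰

Ksp = 1.1×10⁻²⁰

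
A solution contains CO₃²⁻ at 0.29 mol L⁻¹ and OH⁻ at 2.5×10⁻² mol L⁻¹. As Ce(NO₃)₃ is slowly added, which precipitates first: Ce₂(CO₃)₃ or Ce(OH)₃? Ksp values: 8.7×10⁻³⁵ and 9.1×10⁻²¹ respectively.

Ce₂(CO₃)₃

A salt starts to precipitate once the ion product Q reaches its Ksp.
For Ce₂(CO₃)₃: [Ce³⁺] = (Ksp/[CO₃²⁻]^3)^(1/2) = 6.0×10⁻¹⁷ mol L⁻¹
For Ce(OH)₃: [Ce³⁺] = (Ksp/[OH⁻]^3) = 5.8×10⁻¹⁶ mol L⁻¹
The smaller threshold [Ce³⁺] is reached first, so Ce₂(CO₃)₃ precipitates first.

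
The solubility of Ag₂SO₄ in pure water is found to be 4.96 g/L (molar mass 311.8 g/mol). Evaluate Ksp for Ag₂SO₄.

Ksp = 1.61×10⁻⁵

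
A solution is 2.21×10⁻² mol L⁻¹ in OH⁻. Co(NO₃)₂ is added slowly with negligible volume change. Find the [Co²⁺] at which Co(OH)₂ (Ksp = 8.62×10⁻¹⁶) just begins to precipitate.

1.76×10⁻¹² M

A salt starts to precipitate once the ion product Q reaches its Ksp.
Co(OH)₂(s) ⇌ Co²⁺(aq) + 2 OH⁻(aq)
Ksp = [Co²⁺][OH⁻]^2 = [Co²⁺](2.21×10⁻²)^2
[Co²⁺] = 8.62×10⁻¹⁶ / (2.21×10⁻²)^2 = 1.76×10⁻¹²
[Co²⁺] = 1.76×10⁻¹² mol L⁻¹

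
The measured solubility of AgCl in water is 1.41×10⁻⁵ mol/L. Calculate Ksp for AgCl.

Ksp = 1.99×10⁻¹⁰

AgCl(s) ⇌ Ag⁺(aq) + Cl⁻(aq)
Let s be the molar solubility. Then [Ag⁺] = s and [Cl⁻] = s.
Ksp = [Ag⁺][Cl⁻] = s · s = s^2
Ksp = (1.41×10⁻⁵)^2 = 1.99×10⁻¹⁰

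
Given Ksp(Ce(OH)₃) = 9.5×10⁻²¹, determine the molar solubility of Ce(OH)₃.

4.3×10⁻⁶ M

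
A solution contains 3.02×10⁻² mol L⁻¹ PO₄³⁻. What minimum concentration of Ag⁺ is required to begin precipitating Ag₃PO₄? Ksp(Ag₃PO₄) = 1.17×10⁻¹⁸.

Precipitation begins when Q = Ksp.
Ag₃PO₄(s) ⇌ 3 Ag⁺(aq) + PO₄³⁻(aq)
Ksp = [Ag⁺]^3[PO₄³⁻] = [Ag⁺]^3(3.02×10⁻²)
[Ag⁺]^3 = 1.17×10⁻¹⁸ / (3.02×10⁻²) = 3.87×10⁻¹⁷
[Ag⁺] = 3.38×10⁻⁶ mol L⁻¹

3.38×10⁻⁶ M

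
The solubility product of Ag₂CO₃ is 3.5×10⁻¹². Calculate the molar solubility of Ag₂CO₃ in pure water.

9.6×10⁻⁵ M

Ag₂CO₃(s) ⇌ 2 Ag⁺(aq) + CO₃²⁻(aq)
If s mol/L of Ag₂CO₃ dissolves, [Ag⁺] = 2s and [CO₃²⁻] = s.
Ksp = [Ag⁺]^2[CO₃²⁻] = (2s)^2 · s = 4s^3
4s^3 = 3.5×10⁻¹²  ⇒  s^3 = 8.8×10⁻¹³
s = (8.8×10⁻¹³)^(1/3) = 9.6×10⁻⁵ M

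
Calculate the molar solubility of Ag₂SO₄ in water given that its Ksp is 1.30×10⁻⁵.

Ag₂SO₄(s) ⇌ 2 Ag⁺(aq) + SO₄²⁻(aq)
Let s be the molar solubility. Then [Ag⁺] = 2s and [SO₄²⁻] = s.
Ksp = [Ag⁺]^2[SO₄²⁻] = (2s)^2 · s = 4s^3
4s^3 = 1.30×10⁻⁵  ⇒  s^3 = 3.25×10⁻⁶
s = (3.25×10⁻⁶)^(1/3) = 1.48×10⁻² M

1.48×10⁻² M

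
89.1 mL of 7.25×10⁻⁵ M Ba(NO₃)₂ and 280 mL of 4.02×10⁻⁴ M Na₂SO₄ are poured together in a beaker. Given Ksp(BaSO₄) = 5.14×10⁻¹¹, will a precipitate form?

Yes

After mixing, V = 89.1 mL + 280 mL = 369.1 mL.
[Ba²⁺] = (7.25×10⁻⁵)(89.1)/369.1 = 1.75×10⁻⁵ M
[SO₄²⁻] = (4.02×10⁻⁴)(280)/369.1 = 3.05×10⁻⁴ M
Q = [Ba²⁺][SO₄²⁻] = 5.34×10⁻⁹
Q = 5.34×10⁻⁹ > Ksp = 5.14×10⁻¹¹, so the solution is supersaturated and BaSO₄ precipitates.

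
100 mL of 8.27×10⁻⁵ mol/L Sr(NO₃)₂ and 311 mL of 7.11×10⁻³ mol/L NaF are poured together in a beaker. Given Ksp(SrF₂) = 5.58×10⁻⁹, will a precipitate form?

The combined volume is 411 mL.
[Sr²⁺] = (8.27×10⁻⁵)(100)/411 = 2.01×10⁻⁵ mol/L
[F⁻] = (7.11×10⁻³)(311)/411 = 5.38×10⁻³ mol/L
Q = [Sr²⁺][F⁻]^2 = 5.82×10⁻¹⁰
Since Q (5.82×10⁻¹⁰) is less than Ksp (5.58×10⁻⁹), no SrF₂ precipitates.

No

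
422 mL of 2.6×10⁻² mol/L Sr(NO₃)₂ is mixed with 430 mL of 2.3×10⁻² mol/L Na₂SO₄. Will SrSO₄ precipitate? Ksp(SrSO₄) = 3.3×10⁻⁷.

Yes

Total volume after mixing = 422 + 430 = 852 mL.
[Sr²⁺] = (2.6×10⁻²)(422)/852 = 1.3×10⁻² mol/L
[SO₄²⁻] = (2.3×10⁻²)(430)/852 = 1.2×10⁻² mol/L
Q = [Sr²⁺][SO₄²⁻] = 1.5×10⁻⁴
Q = 1.5×10⁻⁴ > Ksp = 3.3×10⁻⁷, so the solution is supersaturated and SrSO₄ precipitates.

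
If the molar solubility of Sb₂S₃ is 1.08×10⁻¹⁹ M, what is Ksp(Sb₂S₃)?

Sb₂S₃(s) ⇌ 2 Sb³⁺(aq) + 3 S²⁻(aq)
If s mol/L of Sb₂S₃ dissolves, [Sb³⁺] = 2s and [S²⁻] = 3s.
Ksp = [Sb³⁺]^2[S²⁻]^3 = (2s)^2 · (3s)^3 = 108s^5
Ksp = 108 × (1.08×10⁻¹⁹)^5 = 1.59×10⁻⁹³

Ksp = 1.59×10⁻⁹³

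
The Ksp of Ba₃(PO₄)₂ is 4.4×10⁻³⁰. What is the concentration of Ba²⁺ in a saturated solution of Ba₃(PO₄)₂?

1.6×10⁻⁶ M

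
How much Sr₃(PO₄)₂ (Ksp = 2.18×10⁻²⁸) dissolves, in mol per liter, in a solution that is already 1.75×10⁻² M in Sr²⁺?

3.19×10⁻¹² M

Sr₃(PO₄)₂(s) ⇌ 3 Sr²⁺(aq) + 2 PO₄³⁻(aq)
Let s be the solubility of Sr₃(PO₄)₂ here. The common ion gives [Sr²⁺] ≈ 1.75×10⁻² M, and [PO₄³⁻] = 2s.
Ksp = [Sr²⁺]^3[PO₄³⁻]^2 = (1.75×10⁻²)^3(2s)^2
(2s)^2 = 2.18×10⁻²⁸ / (1.75×10⁻²)^3 = 4.07×10⁻²³
s = 3.19×10⁻¹² M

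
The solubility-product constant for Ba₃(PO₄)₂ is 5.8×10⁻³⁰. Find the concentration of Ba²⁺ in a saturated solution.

Ba₃(PO₄)₂(s) ⇌ 3 Ba²⁺(aq) + 2 PO₄³⁻(aq)
If s mol/L of Ba₃(PO₄)₂ dissolves, [Ba²⁺] = 3s and [PO₄³⁻] = 2s.
Ksp = [Ba²⁺]^3[PO₄³⁻]^2 = (3s)^3 · (2s)^2 = 108s^5 = 5.8×10⁻³⁰
s = 5.6×10⁻⁷ mol/L
[Ba²⁺] = 3s = 1.7×10⁻⁶ mol/L

1.7×10⁻⁶ M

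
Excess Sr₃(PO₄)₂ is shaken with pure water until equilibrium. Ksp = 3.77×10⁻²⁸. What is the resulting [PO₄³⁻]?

2.57×10⁻⁶ M

Sr₃(PO₄)₂(s) ⇌ 3 Sr²⁺(aq) + 2 PO₄³⁻(aq)
If s mol/L of Sr₃(PO₄)₂ dissolves, [Sr²⁺] = 3s and [PO₄³⁻] = 2s.
Ksp = [Sr²⁺]^3[PO₄³⁻]^2 = (3s)^3 · (2s)^2 = 108s^5 = 3.77×10⁻²⁸
s = 1.28×10⁻⁶ M
[PO₄³⁻] = 2s = 2.57×10⁻⁶ M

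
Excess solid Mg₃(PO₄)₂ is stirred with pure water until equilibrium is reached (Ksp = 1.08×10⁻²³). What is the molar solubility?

1.00×10⁻⁵ M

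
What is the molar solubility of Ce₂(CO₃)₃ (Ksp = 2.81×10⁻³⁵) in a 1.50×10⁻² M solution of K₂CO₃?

1.44×10⁻¹⁵ M

Ce₂(CO₃)₃(s) ⇌ 2 Ce³⁺(aq) + 3 CO₃²⁻(aq)
CO₃²⁻ is already present at 1.50×10⁻² M. If s mol/L of Ce₂(CO₃)₃ dissolves, [Ce³⁺] = 2s while [CO₃²⁻] ≈ 1.50×10⁻² M.
Ksp = [Ce³⁺]^2[CO₃²⁻]^3 = (2s)^2(1.50×10⁻²)^3
(2s)^2 = 2.81×10⁻³⁵ / (1.50×10⁻²)^3 = 8.33×10⁻³⁰
s = 1.44×10⁻¹⁵ M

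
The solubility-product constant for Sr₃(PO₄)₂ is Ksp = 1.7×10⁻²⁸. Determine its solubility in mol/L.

Sr₃(PO₄)₂(s) ⇌ 3 Sr²⁺(aq) + 2 PO₄³⁻(aq)
Call the molar solubility s, so that [Sr²⁺] = 3s and [PO₄³⁻] = 2s.
Ksp = [Sr²⁺]^3[PO₄³⁻]^2 = (3s)^3 · (2s)^2 = 108s^5
108s^5 = 1.7×10⁻²⁸  ⇒  s^5 = 1.6×10⁻³⁰
s = 1.1×10⁻⁶ mol/L

1.1×10⁻⁶ M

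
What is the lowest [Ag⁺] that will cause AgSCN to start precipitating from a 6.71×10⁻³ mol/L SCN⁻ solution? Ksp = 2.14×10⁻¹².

3.19×10⁻¹⁰ M

A salt starts to precipitate once the ion product Q reaches its Ksp.
AgSCN(s) ⇌ Ag⁺(aq) + SCN⁻(aq)
Ksp = [Ag⁺][SCN⁻] = [Ag⁺](6.71×10⁻³)
[Ag⁺] = 2.14×10⁻¹² / (6.71×10⁻³) = 3.19×10⁻¹⁰
[Ag⁺] = 3.19×10⁻¹⁰ mol/L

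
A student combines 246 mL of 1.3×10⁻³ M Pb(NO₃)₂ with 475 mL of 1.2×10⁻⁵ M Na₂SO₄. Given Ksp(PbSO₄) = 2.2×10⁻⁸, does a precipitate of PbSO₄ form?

After mixing, V = 246 mL + 475 mL = 721 mL.
[Pb²⁺] = (1.3×10⁻³)(246)/721 = 4.4×10⁻⁴ M
[SO₄²⁻] = (1.2×10⁻⁵)(475)/721 = 7.9×10⁻⁶ M
Q = [Pb²⁺][SO₄²⁻] = 3.5×10⁻⁹
Q < Ksp (3.5×10⁻⁹ vs 2.2×10⁻⁸); the solution remains unsaturated and no precipitate forms.

No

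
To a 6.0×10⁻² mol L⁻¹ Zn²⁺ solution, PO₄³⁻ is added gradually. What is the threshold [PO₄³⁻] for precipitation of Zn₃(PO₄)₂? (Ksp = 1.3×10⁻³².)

Precipitation begins when Q = Ksp.
Zn₃(PO₄)₂(s) ⇌ 3 Zn²⁺(aq) + 2 PO₄³⁻(aq)
Ksp = [Zn²⁺]^3[PO₄³⁻]^2 = [PO₄³⁻]^2(6.0×10⁻²)^3
[PO₄³⁻]^2 = 1.3×10⁻³² / (6.0×10⁻²)^3 = 6.0×10⁻²⁹
[PO₄³⁻] = 7.8×10⁻¹⁵ mol L⁻¹

7.8×10⁻¹⁵ M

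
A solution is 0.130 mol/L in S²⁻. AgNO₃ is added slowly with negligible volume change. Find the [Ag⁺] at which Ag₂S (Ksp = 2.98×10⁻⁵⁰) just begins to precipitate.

Precipitation begins when Q = Ksp.
Ag₂S(s) ⇌ 2 Ag⁺(aq) + S²⁻(aq)
Ksp = [Ag⁺]^2[S²⁻] = [Ag⁺]^2(0.130)
[Ag⁺]^2 = 2.98×10⁻⁵⁰ / (0.130) = 2.29×10⁻⁴⁹
[Ag⁺] = 4.79×10⁻²⁵ mol/L

4.79×10⁻²⁵ M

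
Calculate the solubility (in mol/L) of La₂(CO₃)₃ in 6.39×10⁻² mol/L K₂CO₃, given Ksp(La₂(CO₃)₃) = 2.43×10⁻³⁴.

4.83×10⁻¹⁶ M

La₂(CO₃)₃(s) ⇌ 2 La³⁺(aq) + 3 CO₃²⁻(aq)
CO₃²⁻ is already present at 6.39×10⁻² mol/L. If s mol/L of La₂(CO₃)₃ dissolves, [La³⁺] = 2s while [CO₃²⁻] ≈ 6.39×10⁻² mol/L.
Ksp = [La³⁺]^2[CO₃²⁻]^3 = (2s)^2(6.39×10⁻²)^3
(2s)^2 = 2.43×10⁻³⁴ / (6.39×10⁻²)^3 = 9.31×10⁻³¹
s = 4.83×10⁻¹⁶ mol/L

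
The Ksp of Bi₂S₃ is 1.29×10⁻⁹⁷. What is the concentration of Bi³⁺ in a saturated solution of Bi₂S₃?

Bi₂S₃(s) ⇌ 2 Bi³⁺(aq) + 3 S²⁻(aq)
For each mole of Bi₂S₃ that dissolves per liter, [Bi³⁺] = 2s and [S²⁻] = 3s; let s denote this solubility.
Ksp = [Bi³⁺]^2[S²⁻]^3 = (2s)^2 · (3s)^3 = 108s^5 = 1.29×10⁻⁹⁷
s = 1.64×10⁻²⁰ mol L⁻¹
[Bi³⁺] = 2s = 3.28×10⁻²⁰ mol L⁻¹

3.28×10⁻²⁰ M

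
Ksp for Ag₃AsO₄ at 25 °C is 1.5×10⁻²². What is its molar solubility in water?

1.5×10⁻⁶ M

Ag₃AsO₄(s) ⇌ 3 Ag⁺(aq) + AsO₄³⁻(aq)
For each mole of Ag₃AsO₄ that dissolves per liter, [Ag⁺] = 3s and [AsO₄³⁻] = s; let s denote this solubility.
Ksp = [Ag⁺]^3[AsO₄³⁻] = (3s)^3 · s = 27s^4
27s^4 = 1.5×10⁻²²  ⇒  s^4 = 5.6×10⁻²⁴
s = (5.6×10⁻²⁴)^(1/4) = 1.5×10⁻⁶ M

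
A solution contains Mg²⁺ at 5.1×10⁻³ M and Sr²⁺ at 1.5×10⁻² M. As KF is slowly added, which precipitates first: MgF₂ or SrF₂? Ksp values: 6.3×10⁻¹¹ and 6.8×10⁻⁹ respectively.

MgF₂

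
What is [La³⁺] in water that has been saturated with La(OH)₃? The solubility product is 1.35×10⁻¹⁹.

8.41×10⁻⁶ M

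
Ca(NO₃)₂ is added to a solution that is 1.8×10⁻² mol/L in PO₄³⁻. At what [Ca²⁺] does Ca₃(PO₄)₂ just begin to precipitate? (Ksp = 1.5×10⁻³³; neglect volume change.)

The threshold for precipitation is Q = Ksp.
Ca₃(PO₄)₂(s) ⇌ 3 Ca²⁺(aq) + 2 PO₄³⁻(aq)
Ksp = [Ca²⁺]^3[PO₄³⁻]^2 = [Ca²⁺]^3(1.8×10⁻²)^2
[Ca²⁺]^3 = 1.5×10⁻³³ / (1.8×10⁻²)^2 = 4.6×10⁻³⁰
[Ca²⁺] = 1.7×10⁻¹⁰ mol/L

1.7×10⁻¹⁰ M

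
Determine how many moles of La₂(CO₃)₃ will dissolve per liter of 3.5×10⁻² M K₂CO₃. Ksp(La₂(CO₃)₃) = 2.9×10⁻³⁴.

1.3×10⁻¹⁵ M

La₂(CO₃)₃(s) ⇌ 2 La³⁺(aq) + 3 CO₃²⁻(aq)
The solution already contains CO₃²⁻ at 3.5×10⁻² M. Let s be the molar solubility of La₂(CO₃)₃.
[CO₃²⁻] ≈ 3.5×10⁻² M (common ion dominates); [La³⁺] = 2s.
Ksp = [La³⁺]^2[CO₃²⁻]^3 = (2s)^2(3.5×10⁻²)^3
(2s)^2 = 2.9×10⁻³⁴ / (3.5×10⁻²)^3 = 6.8×10⁻³⁰
s = 1.3×10⁻¹⁵ M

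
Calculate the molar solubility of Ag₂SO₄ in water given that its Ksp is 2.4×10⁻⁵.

Ag₂SO₄(s) ⇌ 2 Ag⁺(aq) + SO₄²⁻(aq)
If s mol/L of Ag₂SO₄ dissolves, [Ag⁺] = 2s and [SO₄²⁻] = s.
Ksp = [Ag⁺]^2[SO₄²⁻] = (2s)^2 · s = 4s^3
4s^3 = 2.4×10⁻⁵  ⇒  s^3 = 6.0×10⁻⁶
s = 1.8×10⁻² M

1.8×10⁻² M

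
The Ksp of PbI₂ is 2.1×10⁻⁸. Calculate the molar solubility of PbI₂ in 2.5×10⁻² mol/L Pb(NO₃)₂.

4.6×10⁻⁴ M

PbI₂(s) ⇌ Pb²⁺(aq) + 2 I⁻(aq)
Pb²⁺ is already present at 2.5×10⁻² mol/L. If s mol/L of PbI₂ dissolves, [I⁻] = 2s while [Pb²⁺] ≈ 2.5×10⁻² mol/L.
Ksp = [Pb²⁺][I⁻]^2 = (2.5×10⁻²)(2s)^2
(2s)^2 = 2.1×10⁻⁸ / (2.5×10⁻²) = 8.4×10⁻⁷
s = 4.6×10⁻⁴ mol/L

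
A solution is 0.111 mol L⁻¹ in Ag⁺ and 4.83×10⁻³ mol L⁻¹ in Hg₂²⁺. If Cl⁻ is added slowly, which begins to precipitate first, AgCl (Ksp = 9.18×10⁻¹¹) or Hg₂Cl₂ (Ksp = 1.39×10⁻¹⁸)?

AgCl

The threshold for precipitation is Q = Ksp.
For AgCl: [Cl⁻] = (Ksp/[Ag⁺]) = 8.27×10⁻¹⁰ mol L⁻¹
For Hg₂Cl₂: [Cl⁻] = (Ksp/[Hg₂²⁺])^(1/2) = 1.70×10⁻⁸ mol L⁻¹
The smaller threshold [Cl⁻] is reached first, so AgCl precipitates first.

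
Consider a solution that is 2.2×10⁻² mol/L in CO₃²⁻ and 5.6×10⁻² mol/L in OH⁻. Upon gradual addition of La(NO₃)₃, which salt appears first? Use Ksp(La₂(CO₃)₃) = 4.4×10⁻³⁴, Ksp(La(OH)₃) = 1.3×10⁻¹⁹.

Precipitation begins when Q = Ksp.
For La₂(CO₃)₃: [La³⁺] = (Ksp/[CO₃²⁻]^3)^(1/2) = 6.4×10⁻¹⁵ mol/L
For La(OH)₃: [La³⁺] = (Ksp/[OH⁻]^3) = 7.4×10⁻¹⁶ mol/L
Since La(OH)₃ needs less La³⁺ to reach saturation, it precipitates first.

La(OH)₃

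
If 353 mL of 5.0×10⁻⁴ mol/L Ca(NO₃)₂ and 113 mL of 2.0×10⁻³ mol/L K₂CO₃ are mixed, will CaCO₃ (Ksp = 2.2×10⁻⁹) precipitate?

Total volume after mixing = 353 + 113 = 466 mL.
[Ca²⁺] = (5.0×10⁻⁴)(353)/466 = 3.8×10⁻⁴ mol/L
[CO₃²⁻] = (2.0×10⁻³)(113)/466 = 4.8×10⁻⁴ mol/L
Q = [Ca²⁺][CO₃²⁻] = 1.8×10⁻⁷
Because Q > Ksp (1.8×10⁻⁷ vs 2.2×10⁻⁹), a precipitate of CaCO₃ forms.

Yes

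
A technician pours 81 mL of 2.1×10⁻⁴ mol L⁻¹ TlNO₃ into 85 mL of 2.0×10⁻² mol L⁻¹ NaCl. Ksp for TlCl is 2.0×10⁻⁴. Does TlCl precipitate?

No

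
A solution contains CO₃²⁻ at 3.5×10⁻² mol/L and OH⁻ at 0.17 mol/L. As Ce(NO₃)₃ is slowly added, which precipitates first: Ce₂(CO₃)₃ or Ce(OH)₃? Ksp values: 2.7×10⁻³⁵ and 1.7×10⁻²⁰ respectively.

A salt starts to precipitate once the ion product Q reaches its Ksp.
For Ce₂(CO₃)₃: [Ce³⁺] = (Ksp/[CO₃²⁻]^3)^(1/2) = 7.9×10⁻¹⁶ mol/L
For Ce(OH)₃: [Ce³⁺] = (Ksp/[OH⁻]^3) = 3.5×10⁻¹⁸ mol/L
Ce(OH)₃ requires the lower [Ce³⁺], so it precipitates first.

Ce(OH)₃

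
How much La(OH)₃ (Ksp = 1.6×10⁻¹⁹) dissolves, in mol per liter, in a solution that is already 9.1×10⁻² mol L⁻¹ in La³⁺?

4.0×10⁻⁷ M

La(OH)₃(s) ⇌ La³⁺(aq) + 3 OH⁻(aq)
With La³⁺ already at 9.1×10⁻² mol L⁻¹ and s small, take [La³⁺] ≈ 9.1×10⁻² mol L⁻¹ and [OH⁻] = 3s.
Ksp = [La³⁺][OH⁻]^3 = (9.1×10⁻²)(3s)^3
(3s)^3 = 1.6×10⁻¹⁹ / (9.1×10⁻²) = 1.8×10⁻¹⁸
s = 4.0×10⁻⁷ mol L⁻¹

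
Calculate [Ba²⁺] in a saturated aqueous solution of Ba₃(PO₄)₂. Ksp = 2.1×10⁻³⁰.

Ba₃(PO₄)₂(s) ⇌ 3 Ba²⁺(aq) + 2 PO₄³⁻(aq)
If s mol/L of Ba₃(PO₄)₂ dissolves, [Ba²⁺] = 3s and [PO₄³⁻] = 2s.
Ksp = [Ba²⁺]^3[PO₄³⁻]^2 = (3s)^3 · (2s)^2 = 108s^5 = 2.1×10⁻³⁰
s = 4.5×10⁻⁷ mol/L
[Ba²⁺] = 3s = 1.4×10⁻⁶ mol/L

1.4×10⁻⁶ M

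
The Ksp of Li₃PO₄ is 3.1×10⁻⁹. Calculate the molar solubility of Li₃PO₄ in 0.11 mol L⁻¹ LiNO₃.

Li₃PO₄(s) ⇌ 3 Li⁺(aq) + PO₄³⁻(aq)
Li⁺ is already present at 0.11 mol L⁻¹. If s mol/L of Li₃PO₄ dissolves, [PO₄³⁻] = s while [Li⁺] ≈ 0.11 mol L⁻¹.
Ksp = [Li⁺]^3[PO₄³⁻] = (0.11)^3s
s = 3.1×10⁻⁹ / (0.11)^3 = 2.3×10⁻⁶
s = 2.3×10⁻⁶ mol L⁻¹

2.3×10⁻⁶ M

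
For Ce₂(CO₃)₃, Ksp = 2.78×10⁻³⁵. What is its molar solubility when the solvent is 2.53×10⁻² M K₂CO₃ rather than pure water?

6.55×10⁻¹⁶ M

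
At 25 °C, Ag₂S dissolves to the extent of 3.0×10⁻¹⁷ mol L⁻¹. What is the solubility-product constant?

Ksp = 1.1×10⁻⁴⁹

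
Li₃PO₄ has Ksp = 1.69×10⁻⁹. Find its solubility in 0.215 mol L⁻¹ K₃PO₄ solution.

6.63×10⁻⁴ M

Li₃PO₄(s) ⇌ 3 Li⁺(aq) + PO₄³⁻(aq)
Let s be the solubility of Li₃PO₄ here. The common ion gives [PO₄³⁻] ≈ 0.215 mol L⁻¹, and [Li⁺] = 3s.
Ksp = [Li⁺]^3[PO₄³⁻] = (3s)^3(0.215)
(3s)^3 = 1.69×10⁻⁹ / (0.215) = 7.86×10⁻⁹
s = 6.63×10⁻⁴ mol L⁻¹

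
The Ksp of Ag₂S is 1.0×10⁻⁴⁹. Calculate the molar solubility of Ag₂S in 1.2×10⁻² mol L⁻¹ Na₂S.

1.4×10⁻²⁴ M

Ag₂S(s) ⇌ 2 Ag⁺(aq) + S²⁻(aq)
S²⁻ is already present at 1.2×10⁻² mol L⁻¹. If s mol/L of Ag₂S dissolves, [Ag⁺] = 2s while [S²⁻] ≈ 1.2×10⁻² mol L⁻¹.
Ksp = [Ag⁺]^2[S²⁻] = (2s)^2(1.2×10⁻²)
(2s)^2 = 1.0×10⁻⁴⁹ / (1.2×10⁻²) = 8.3×10⁻⁴⁸
s = 1.4×10⁻²⁴ mol L⁻¹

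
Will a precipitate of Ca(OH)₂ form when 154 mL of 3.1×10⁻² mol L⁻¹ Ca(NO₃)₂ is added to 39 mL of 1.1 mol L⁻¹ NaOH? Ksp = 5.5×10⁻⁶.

Yes

After mixing, V = 154 mL + 39 mL = 193 mL.
[Ca²⁺] = (3.1×10⁻²)(154)/193 = 2.5×10⁻² mol L⁻¹
[OH⁻] = (1.1)(39)/193 = 0.22 mol L⁻¹
Q = [Ca²⁺][OH⁻]^2 = 1.2×10⁻³
Q = 1.2×10⁻³ > Ksp = 5.5×10⁻⁶, so the solution is supersaturated and Ca(OH)₂ precipitates.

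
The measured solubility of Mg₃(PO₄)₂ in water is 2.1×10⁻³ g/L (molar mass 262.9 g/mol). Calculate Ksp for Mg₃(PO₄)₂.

Ksp = 3.5×10⁻²⁴

Convert to molarity: s = 2.1×10⁻³ / 262.9 = 7.988×10⁻⁶ mol/L
Mg₃(PO₄)₂(s) ⇌ 3 Mg²⁺(aq) + 2 PO₄³⁻(aq)
With molar solubility s: [Mg²⁺] = 3s, [PO₄³⁻] = 2s.
Ksp = [Mg²⁺]^3[PO₄³⁻]^2 = (3s)^3 · (2s)^2 = 108s^5
Ksp = 108 × (7.988×10⁻⁶)^5 = 3.5×10⁻²⁴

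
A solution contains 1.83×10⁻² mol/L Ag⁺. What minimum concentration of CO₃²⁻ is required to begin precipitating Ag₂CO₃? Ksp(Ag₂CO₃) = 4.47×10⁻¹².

1.33×10⁻⁸ M

A salt starts to precipitate once the ion product Q reaches its Ksp.
Ag₂CO₃(s) ⇌ 2 Ag⁺(aq) + CO₃²⁻(aq)
Ksp = [Ag⁺]^2[CO₃²⁻] = [CO₃²⁻](1.83×10⁻²)^2
[CO₃²⁻] = 4.47×10⁻¹² / (1.83×10⁻²)^2 = 1.33×10⁻⁸
[CO₃²⁻] = 1.33×10⁻⁸ mol/L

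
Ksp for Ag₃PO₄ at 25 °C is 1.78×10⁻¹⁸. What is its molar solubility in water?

1.60×10⁻⁵ M

Ag₃PO₄(s) ⇌ 3 Ag⁺(aq) + PO₄³⁻(aq)
With molar solubility s: [Ag⁺] = 3s, [PO₄³⁻] = s.
Ksp = [Ag⁺]^3[PO₄³⁻] = (3s)^3 · s = 27s^4
27s^4 = 1.78×10⁻¹⁸  ⇒  s^4 = 6.59×10⁻²⁰
s = (6.59×10⁻²⁰)^(1/4) = 1.60×10⁻⁵ mol/L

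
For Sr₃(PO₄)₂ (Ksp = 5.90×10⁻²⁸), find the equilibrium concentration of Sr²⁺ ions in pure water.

Sr₃(PO₄)₂(s) ⇌ 3 Sr²⁺(aq) + 2 PO₄³⁻(aq)
Let s be the molar solubility. Then [Sr²⁺] = 3s and [PO₄³⁻] = 2s.
Ksp = [Sr²⁺]^3[PO₄³⁻]^2 = (3s)^3 · (2s)^2 = 108s^5 = 5.90×10⁻²⁸
s = 1.40×10⁻⁶ M
[Sr²⁺] = 3s = 4.21×10⁻⁶ M

4.21×10⁻⁶ M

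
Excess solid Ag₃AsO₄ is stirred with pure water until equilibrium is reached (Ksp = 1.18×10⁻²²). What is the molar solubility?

Ag₃AsO₄(s) ⇌ 3 Ag⁺(aq) + AsO₄³⁻(aq)
Call the molar solubility s, so that [Ag⁺] = 3s and [AsO₄³⁻] = s.
Ksp = [Ag⁺]^3[AsO₄³⁻] = (3s)^3 · s = 27s^4
27s^4 = 1.18×10⁻²²  ⇒  s^4 = 4.37×10⁻²⁴
s = 1.45×10⁻⁶ mol/L

1.45×10⁻⁶ M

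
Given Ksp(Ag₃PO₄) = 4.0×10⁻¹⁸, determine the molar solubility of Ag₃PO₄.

Ag₃PO₄(s) ⇌ 3 Ag⁺(aq) + PO₄³⁻(aq)
Call the molar solubility s, so that [Ag⁺] = 3s and [PO₄³⁻] = s.
Ksp = [Ag⁺]^3[PO₄³⁻] = (3s)^3 · s = 27s^4
27s^4 = 4.0×10⁻¹⁸  ⇒  s^4 = 1.5×10⁻¹⁹
Taking the 4th root, s = 2.0×10⁻⁵ mol/L.

2.0×10⁻⁵ M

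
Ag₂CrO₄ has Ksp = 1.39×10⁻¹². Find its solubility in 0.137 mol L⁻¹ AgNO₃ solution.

Ag₂CrO₄(s) ⇌ 2 Ag⁺(aq) + CrO₄²⁻(aq)
The solution already contains Ag⁺ at 0.137 mol L⁻¹. Let s be the molar solubility of Ag₂CrO₄.
[Ag⁺] ≈ 0.137 mol L⁻¹ (common ion dominates); [CrO₄²⁻] = s.
Ksp = [Ag⁺]^2[CrO₄²⁻] = (0.137)^2s
s = 1.39×10⁻¹² / (0.137)^2 = 7.41×10⁻¹¹
s = 7.41×10⁻¹¹ mol L⁻¹

7.41×10⁻¹¹ M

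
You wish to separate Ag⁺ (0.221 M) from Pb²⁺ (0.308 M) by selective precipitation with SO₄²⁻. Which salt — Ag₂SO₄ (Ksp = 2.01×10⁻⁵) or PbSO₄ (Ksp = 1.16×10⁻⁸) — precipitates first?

PbSO₄

Each salt precipitates once Q = Ksp for that salt.
For Ag₂SO₄: [SO₄²⁻] = (Ksp/[Ag⁺]^2) = 4.12×10⁻⁴ M
For PbSO₄: [SO₄²⁻] = (Ksp/[Pb²⁺]) = 3.77×10⁻⁸ M
PbSO₄ requires the lower [SO₄²⁻], so it precipitates first.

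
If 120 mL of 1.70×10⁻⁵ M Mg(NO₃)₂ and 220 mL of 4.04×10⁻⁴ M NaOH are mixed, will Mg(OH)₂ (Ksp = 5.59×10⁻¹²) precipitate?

The combined volume is 340 mL.
[Mg²⁺] = (1.70×10⁻⁵)(120)/340 = 6.00×10⁻⁶ M
[OH⁻] = (4.04×10⁻⁴)(220)/340 = 2.61×10⁻⁴ M
Q = [Mg²⁺][OH⁻]^2 = 4.10×10⁻¹³
Since Q (4.10×10⁻¹³) is less than Ksp (5.59×10⁻¹²), no Mg(OH)₂ precipitates.

No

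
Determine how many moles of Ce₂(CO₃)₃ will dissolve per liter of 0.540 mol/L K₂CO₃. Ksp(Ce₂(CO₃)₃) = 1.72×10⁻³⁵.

5.23×10⁻¹⁸ M

Ce₂(CO₃)₃(s) ⇌ 2 Ce³⁺(aq) + 3 CO₃²⁻(aq)
With CO₃²⁻ already at 0.540 mol/L and s small, take [CO₃²⁻] ≈ 0.540 mol/L and [Ce³⁺] = 2s.
Ksp = [Ce³⁺]^2[CO₃²⁻]^3 = (2s)^2(0.540)^3
(2s)^2 = 1.72×10⁻³⁵ / (0.540)^3 = 1.09×10⁻³⁴
s = 5.23×10⁻¹⁸ mol/L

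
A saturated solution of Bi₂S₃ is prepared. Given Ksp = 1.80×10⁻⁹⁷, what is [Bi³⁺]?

Bi₂S₃(s) ⇌ 2 Bi³⁺(aq) + 3 S²⁻(aq)
Call the molar solubility s, so that [Bi³⁺] = 2s and [S²⁻] = 3s.
Ksp = [Bi³⁺]^2[S²⁻]^3 = (2s)^2 · (3s)^3 = 108s^5 = 1.80×10⁻⁹⁷
s = 1.76×10⁻²⁰ mol L⁻¹
[Bi³⁺] = 2s = 3.51×10⁻²⁰ mol L⁻¹

3.51×10⁻²⁰ M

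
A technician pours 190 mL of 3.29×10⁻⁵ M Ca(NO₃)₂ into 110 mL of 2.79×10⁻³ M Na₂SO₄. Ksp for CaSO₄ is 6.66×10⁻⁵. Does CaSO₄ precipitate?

No

After mixing, V = 190 mL + 110 mL = 300 mL.
[Ca²⁺] = (3.29×10⁻⁵)(190)/300 = 2.08×10⁻⁵ M
[SO₄²⁻] = (2.79×10⁻³)(110)/300 = 1.02×10⁻³ M
Q = [Ca²⁺][SO₄²⁻] = 2.13×10⁻⁸
Since Q (2.13×10⁻⁸) is less than Ksp (6.66×10⁻⁵), no CaSO₄ precipitates.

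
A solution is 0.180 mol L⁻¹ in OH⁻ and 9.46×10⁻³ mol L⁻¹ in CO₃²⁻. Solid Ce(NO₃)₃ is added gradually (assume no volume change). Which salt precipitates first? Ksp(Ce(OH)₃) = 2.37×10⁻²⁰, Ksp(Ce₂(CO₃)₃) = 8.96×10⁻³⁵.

Ce(OH)₃

Precipitation begins when Q = Ksp.
For Ce(OH)₃: [Ce³⁺] = (Ksp/[OH⁻]^3) = 4.06×10⁻¹⁸ mol L⁻¹
For Ce₂(CO₃)₃: [Ce³⁺] = (Ksp/[CO₃²⁻]^3)^(1/2) = 1.03×10⁻¹⁴ mol L⁻¹
Since Ce(OH)₃ needs less Ce³⁺ to reach saturation, it precipitates first.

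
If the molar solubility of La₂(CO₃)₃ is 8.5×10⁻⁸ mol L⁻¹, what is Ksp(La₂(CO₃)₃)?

Ksp = 4.8×10⁻³⁴

La₂(CO₃)₃(s) ⇌ 2 La³⁺(aq) + 3 CO₃²⁻(aq)
Call the molar solubility s, so that [La³⁺] = 2s and [CO₃²⁻] = 3s.
Ksp = [La³⁺]^2[CO₃²⁻]^3 = (2s)^2 · (3s)^3 = 108s^5
Ksp = 108 × (8.5×10⁻⁸)^5 = 4.8×10⁻³⁴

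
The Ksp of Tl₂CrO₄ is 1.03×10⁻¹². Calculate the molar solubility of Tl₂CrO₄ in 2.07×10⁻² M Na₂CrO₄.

3.53×10⁻⁶ M

Tl₂CrO₄(s) ⇌ 2 Tl⁺(aq) + CrO₄²⁻(aq)
With CrO₄²⁻ already at 2.07×10⁻² M and s small, take [CrO₄²⁻] ≈ 2.07×10⁻² M and [Tl⁺] = 2s.
Ksp = [Tl⁺]^2[CrO₄²⁻] = (2s)^2(2.07×10⁻²)
(2s)^2 = 1.03×10⁻¹² / (2.07×10⁻²) = 4.98×10⁻¹¹
s = 3.53×10⁻⁶ M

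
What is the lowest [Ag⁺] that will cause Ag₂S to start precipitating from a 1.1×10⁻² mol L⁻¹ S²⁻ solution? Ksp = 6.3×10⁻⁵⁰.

2.4×10⁻²⁴ M

A salt starts to precipitate once the ion product Q reaches its Ksp.
Ag₂S(s) ⇌ 2 Ag⁺(aq) + S²⁻(aq)
Ksp = [Ag⁺]^2[S²⁻] = [Ag⁺]^2(1.1×10⁻²)
[Ag⁺]^2 = 6.3×10⁻⁵⁰ / (1.1×10⁻²) = 5.7×10⁻⁴⁸
[Ag⁺] = 2.4×10⁻²⁴ mol L⁻¹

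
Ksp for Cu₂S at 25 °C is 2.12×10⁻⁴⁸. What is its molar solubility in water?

Cu₂S(s) ⇌ 2 Cu⁺(aq) + S²⁻(aq)
Let s be the molar solubility. Then [Cu⁺] = 2s and [S²⁻] = s.
Ksp = [Cu⁺]^2[S²⁻] = (2s)^2 · s = 4s^3
4s^3 = 2.12×10⁻⁴⁸  ⇒  s^3 = 5.30×10⁻⁴⁹
s = 8.09×10⁻¹⁷ mol L⁻¹

8.09×10⁻¹⁷ M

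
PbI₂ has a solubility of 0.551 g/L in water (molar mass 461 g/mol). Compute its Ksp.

Ksp = 6.83×10⁻⁹

Convert to molarity: s = 0.551 / 461 = 1.1952×10⁻³ mol/L
PbI₂(s) ⇌ Pb²⁺(aq) + 2 I⁻(aq)
Let s be the molar solubility. Then [Pb²⁺] = s and [I⁻] = 2s.
Ksp = [Pb²⁺][I⁻]^2 = s · (2s)^2 = 4s^3
Ksp = 4 × (1.1952×10⁻³)^3 = 6.83×10⁻⁹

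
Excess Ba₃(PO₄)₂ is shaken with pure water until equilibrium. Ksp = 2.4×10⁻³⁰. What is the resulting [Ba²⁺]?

1.4×10⁻⁶ M

Ba₃(PO₄)₂(s) ⇌ 3 Ba²⁺(aq) + 2 PO₄³⁻(aq)
If s mol/L of Ba₃(PO₄)₂ dissolves, [Ba²⁺] = 3s and [PO₄³⁻] = 2s.
Ksp = [Ba²⁺]^3[PO₄³⁻]^2 = (3s)^3 · (2s)^2 = 108s^5 = 2.4×10⁻³⁰
s = 4.7×10⁻⁷ mol/L
[Ba²⁺] = 3s = 1.4×10⁻⁶ mol/L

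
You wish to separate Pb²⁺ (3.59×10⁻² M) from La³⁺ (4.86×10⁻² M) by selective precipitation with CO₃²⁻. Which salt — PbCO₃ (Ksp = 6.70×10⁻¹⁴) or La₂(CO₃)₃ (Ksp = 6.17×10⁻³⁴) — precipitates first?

PbCO₃

The threshold for precipitation is Q = Ksp.
For PbCO₃: [CO₃²⁻] = (Ksp/[Pb²⁺]) = 1.87×10⁻¹² M
For La₂(CO₃)₃: [CO₃²⁻] = (Ksp/[La³⁺]^2)^(1/3) = 6.39×10⁻¹¹ M
Since PbCO₃ needs less CO₃²⁻ to reach saturation, it precipitates first.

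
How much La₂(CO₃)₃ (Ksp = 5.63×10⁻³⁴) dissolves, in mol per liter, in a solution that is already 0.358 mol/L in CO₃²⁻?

La₂(CO₃)₃(s) ⇌ 2 La³⁺(aq) + 3 CO₃²⁻(aq)
The solution already contains CO₃²⁻ at 0.358 mol/L. Let s be the molar solubility of La₂(CO₃)₃.
[CO₃²⁻] ≈ 0.358 mol/L (common ion dominates); [La³⁺] = 2s.
Ksp = [La³⁺]^2[CO₃²⁻]^3 = (2s)^2(0.358)^3
(2s)^2 = 5.63×10⁻³⁴ / (0.358)^3 = 1.23×10⁻³²
s = 5.54×10⁻¹⁷ mol/L

5.54×10⁻¹⁷ M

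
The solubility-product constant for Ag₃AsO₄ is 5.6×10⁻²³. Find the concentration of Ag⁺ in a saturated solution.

3.6×10⁻⁶ M

Ag₃AsO₄(s) ⇌ 3 Ag⁺(aq) + AsO₄³⁻(aq)
With molar solubility s: [Ag⁺] = 3s, [AsO₄³⁻] = s.
Ksp = [Ag⁺]^3[AsO₄³⁻] = (3s)^3 · s = 27s^4 = 5.6×10⁻²³
s = 1.2×10⁻⁶ mol/L
[Ag⁺] = 3s = 3.6×10⁻⁶ mol/L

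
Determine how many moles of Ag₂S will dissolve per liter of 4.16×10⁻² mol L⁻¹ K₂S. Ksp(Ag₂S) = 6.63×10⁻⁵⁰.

Ag₂S(s) ⇌ 2 Ag⁺(aq) + S²⁻(aq)
S²⁻ is already present at 4.16×10⁻² mol L⁻¹. If s mol/L of Ag₂S dissolves, [Ag⁺] = 2s while [S²⁻] ≈ 4.16×10⁻² mol L⁻¹.
Ksp = [Ag⁺]^2[S²⁻] = (2s)^2(4.16×10⁻²)
(2s)^2 = 6.63×10⁻⁵⁰ / (4.16×10⁻²) = 1.59×10⁻⁴⁸
s = 6.31×10⁻²⁵ mol L⁻¹

6.31×10⁻²⁵ M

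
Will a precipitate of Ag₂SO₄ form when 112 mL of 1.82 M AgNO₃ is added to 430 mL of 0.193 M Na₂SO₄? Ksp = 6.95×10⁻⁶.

Total volume after mixing = 112 + 430 = 542 mL.
[Ag⁺] = (1.82)(112)/542 = 0.376 M
[SO₄²⁻] = (0.193)(430)/542 = 0.153 M
Q = [Ag⁺]^2[SO₄²⁻] = 2.17×10⁻²
Because Q > Ksp (2.17×10⁻² vs 6.95×10⁻⁶), a precipitate of Ag₂SO₄ forms.

Yes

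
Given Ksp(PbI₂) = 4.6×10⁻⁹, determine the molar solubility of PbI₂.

PbI₂(s) ⇌ Pb²⁺(aq) + 2 I⁻(aq)
Call the molar solubility s, so that [Pb²⁺] = s and [I⁻] = 2s.
Ksp = [Pb²⁺][I⁻]^2 = s · (2s)^2 = 4s^3
4s^3 = 4.6×10⁻⁹  ⇒  s^3 = 1.2×10⁻⁹
s = 1.0×10⁻³ mol/L

1.0×10⁻³ M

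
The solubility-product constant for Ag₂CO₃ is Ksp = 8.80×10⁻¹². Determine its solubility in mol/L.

Ag₂CO₃(s) ⇌ 2 Ag⁺(aq) + CO₃²⁻(aq)
Let s be the molar solubility. Then [Ag⁺] = 2s and [CO₃²⁻] = s.
Ksp = [Ag⁺]^2[CO₃²⁻] = (2s)^2 · s = 4s^3
4s^3 = 8.80×10⁻¹²  ⇒  s^3 = 2.20×10⁻¹²
s = (2.20×10⁻¹²)^(1/3) = 1.30×10⁻⁴ mol/L

1.30×10⁻⁴ M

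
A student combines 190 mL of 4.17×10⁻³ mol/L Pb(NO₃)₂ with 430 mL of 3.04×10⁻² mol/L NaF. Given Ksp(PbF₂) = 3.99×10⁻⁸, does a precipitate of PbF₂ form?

Yes

After mixing, V = 190 mL + 430 mL = 620 mL.
[Pb²⁺] = (4.17×10⁻³)(190)/620 = 1.28×10⁻³ mol/L
[F⁻] = (3.04×10⁻²)(430)/620 = 2.11×10⁻² mol/L
Q = [Pb²⁺][F⁻]^2 = 5.68×10⁻⁷
Q = 5.68×10⁻⁷ > Ksp = 3.99×10⁻⁸, so the solution is supersaturated and PbF₂ precipitates.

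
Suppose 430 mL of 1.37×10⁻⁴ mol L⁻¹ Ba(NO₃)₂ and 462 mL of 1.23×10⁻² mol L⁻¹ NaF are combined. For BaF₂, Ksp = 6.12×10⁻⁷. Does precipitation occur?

The combined volume is 892 mL.
[Ba²⁺] = (1.37×10⁻⁴)(430)/892 = 6.60×10⁻⁵ mol L⁻¹
[F⁻] = (1.23×10⁻²)(462)/892 = 6.37×10⁻³ mol L⁻¹
Q = [Ba²⁺][F⁻]^2 = 2.68×10⁻⁹
Q = 2.68×10⁻⁹ < Ksp = 6.12×10⁻⁷, so the solution is unsaturated and no precipitate forms.

No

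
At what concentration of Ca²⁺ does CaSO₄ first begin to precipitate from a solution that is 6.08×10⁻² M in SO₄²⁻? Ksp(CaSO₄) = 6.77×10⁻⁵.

1.11×10⁻³ M

Precipitation begins when Q = Ksp.
CaSO₄(s) ⇌ Ca²⁺(aq) + SO₄²⁻(aq)
Ksp = [Ca²⁺][SO₄²⁻] = [Ca²⁺](6.08×10⁻²)
[Ca²⁺] = 6.77×10⁻⁵ / (6.08×10⁻²) = 1.11×10⁻³
[Ca²⁺] = 1.11×10⁻³ M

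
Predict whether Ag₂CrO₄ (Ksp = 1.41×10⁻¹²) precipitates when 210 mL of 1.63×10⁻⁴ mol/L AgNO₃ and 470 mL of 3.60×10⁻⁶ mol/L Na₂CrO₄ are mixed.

After mixing, V = 210 mL + 470 mL = 680 mL.
[Ag⁺] = (1.63×10⁻⁴)(210)/680 = 5.03×10⁻⁵ mol/L
[CrO₄²⁻] = (3.60×10⁻⁶)(470)/680 = 2.49×10⁻⁶ mol/L
Q = [Ag⁺]^2[CrO₄²⁻] = 6.31×10⁻¹⁵
Q = 6.31×10⁻¹⁵ < Ksp = 1.41×10⁻¹², so the solution is unsaturated and no precipitate forms.

No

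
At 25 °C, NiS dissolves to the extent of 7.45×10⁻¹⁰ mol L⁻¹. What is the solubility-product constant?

Ksp = 5.55×10⁻¹⁹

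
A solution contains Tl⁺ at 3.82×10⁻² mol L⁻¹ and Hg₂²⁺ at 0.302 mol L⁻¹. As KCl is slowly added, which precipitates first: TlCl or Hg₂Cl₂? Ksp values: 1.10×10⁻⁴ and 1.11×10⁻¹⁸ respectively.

Hg₂Cl₂

A salt starts to precipitate once the ion product Q reaches its Ksp.
For TlCl: [Cl⁻] = (Ksp/[Tl⁺]) = 2.88×10⁻³ mol L⁻¹
For Hg₂Cl₂: [Cl⁻] = (Ksp/[Hg₂²⁺])^(1/2) = 1.92×10⁻⁹ mol L⁻¹
Hg₂Cl₂ requires the lower [Cl⁻], so it precipitates first.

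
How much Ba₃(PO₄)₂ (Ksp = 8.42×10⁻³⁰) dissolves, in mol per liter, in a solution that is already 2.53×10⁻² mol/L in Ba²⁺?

Ba₃(PO₄)₂(s) ⇌ 3 Ba²⁺(aq) + 2 PO₄³⁻(aq)
Let s be the solubility of Ba₃(PO₄)₂ here. The common ion gives [Ba²⁺] ≈ 2.53×10⁻² mol/L, and [PO₄³⁻] = 2s.
Ksp = [Ba²⁺]^3[PO₄³⁻]^2 = (2.53×10⁻²)^3(2s)^2
(2s)^2 = 8.42×10⁻³⁰ / (2.53×10⁻²)^3 = 5.20×10⁻²⁵
s = 3.61×10⁻¹³ mol/L

3.61×10⁻¹³ M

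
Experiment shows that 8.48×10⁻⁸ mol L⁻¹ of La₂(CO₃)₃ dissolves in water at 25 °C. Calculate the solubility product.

Ksp = 4.74×10⁻³⁴

La₂(CO₃)₃(s) ⇌ 2 La³⁺(aq) + 3 CO₃²⁻(aq)
With molar solubility s: [La³⁺] = 2s, [CO₃²⁻] = 3s.
Ksp = [La³⁺]^2[CO₃²⁻]^3 = (2s)^2 · (3s)^3 = 108s^5
Ksp = 108 × (8.48×10⁻⁸)^5 = 4.74×10⁻³⁴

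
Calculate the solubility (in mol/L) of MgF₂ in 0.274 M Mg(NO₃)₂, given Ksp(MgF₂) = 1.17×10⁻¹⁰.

1.03×10⁻⁵ M

MgF₂(s) ⇌ Mg²⁺(aq) + 2 F⁻(aq)
With Mg²⁺ already at 0.274 M and s small, take [Mg²⁺] ≈ 0.274 M and [F⁻] = 2s.
Ksp = [Mg²⁺][F⁻]^2 = (0.274)(2s)^2
(2s)^2 = 1.17×10⁻¹⁰ / (0.274) = 4.27×10⁻¹⁰
s = 1.03×10⁻⁵ M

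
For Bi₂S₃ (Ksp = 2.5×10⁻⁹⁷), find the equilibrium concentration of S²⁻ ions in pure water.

5.6×10⁻²⁰ M

Bi₂S₃(s) ⇌ 2 Bi³⁺(aq) + 3 S²⁻(aq)
With molar solubility s: [Bi³⁺] = 2s, [S²⁻] = 3s.
Ksp = [Bi³⁺]^2[S²⁻]^3 = (2s)^2 · (3s)^3 = 108s^5 = 2.5×10⁻⁹⁷
s = 1.9×10⁻²⁰ mol L⁻¹
[S²⁻] = 3s = 5.6×10⁻²⁰ mol L⁻¹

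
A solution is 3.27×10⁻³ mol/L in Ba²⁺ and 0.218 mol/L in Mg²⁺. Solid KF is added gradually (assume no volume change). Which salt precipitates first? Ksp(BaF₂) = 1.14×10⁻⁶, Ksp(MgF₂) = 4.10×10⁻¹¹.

The threshold for precipitation is Q = Ksp.
For BaF₂: [F⁻] = (Ksp/[Ba²⁺])^(1/2) = 1.87×10⁻² mol/L
For MgF₂: [F⁻] = (Ksp/[Mg²⁺])^(1/2) = 1.37×10⁻⁵ mol/L
MgF₂ requires the lower [F⁻], so it precipitates first.

MgF₂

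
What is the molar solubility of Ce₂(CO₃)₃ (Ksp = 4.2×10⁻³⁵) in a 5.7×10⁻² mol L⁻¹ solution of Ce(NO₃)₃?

Ce₂(CO₃)₃(s) ⇌ 2 Ce³⁺(aq) + 3 CO₃²⁻(aq)
Let s be the solubility of Ce₂(CO₃)₃ here. The common ion gives [Ce³⁺] ≈ 5.7×10⁻² mol L⁻¹, and [CO₃²⁻] = 3s.
Ksp = [Ce³⁺]^2[CO₃²⁻]^3 = (5.7×10⁻²)^2(3s)^3
(3s)^3 = 4.2×10⁻³⁵ / (5.7×10⁻²)^2 = 1.3×10⁻³²
s = 7.8×10⁻¹² mol L⁻¹

7.8×10⁻¹² M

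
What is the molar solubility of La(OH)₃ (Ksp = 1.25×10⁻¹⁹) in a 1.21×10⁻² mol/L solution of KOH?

La(OH)₃(s) ⇌ La³⁺(aq) + 3 OH⁻(aq)
Let s be the solubility of La(OH)₃ here. The common ion gives [OH⁻] ≈ 1.21×10⁻² mol/L, and [La³⁺] = s.
Ksp = [La³⁺][OH⁻]^3 = s(1.21×10⁻²)^3
s = 1.25×10⁻¹⁹ / (1.21×10⁻²)^3 = 7.06×10⁻¹⁴
s = 7.06×10⁻¹⁴ mol/L

7.06×10⁻¹⁴ M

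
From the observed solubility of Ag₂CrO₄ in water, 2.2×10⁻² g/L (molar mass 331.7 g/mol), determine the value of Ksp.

s = (2.2×10⁻² g L⁻¹)/(331.7 g mol⁻¹) = 6.632×10⁻⁵ M
Ag₂CrO₄(s) ⇌ 2 Ag⁺(aq) + CrO₄²⁻(aq)
Call the molar solubility s, so that [Ag⁺] = 2s and [CrO₄²⁻] = s.
Ksp = [Ag⁺]^2[CrO₄²⁻] = (2s)^2 · s = 4s^3
Ksp = 4 × (6.632×10⁻⁵)^3 = 1.2×10⁻¹²

Ksp = 1.2×10⁻¹²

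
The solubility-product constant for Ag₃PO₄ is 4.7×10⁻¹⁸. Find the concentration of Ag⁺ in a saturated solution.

Ag₃PO₄(s) ⇌ 3 Ag⁺(aq) + PO₄³⁻(aq)
Call the molar solubility s, so that [Ag⁺] = 3s and [PO₄³⁻] = s.
Ksp = [Ag⁺]^3[PO₄³⁻] = (3s)^3 · s = 27s^4 = 4.7×10⁻¹⁸
s = 2.0×10⁻⁵ mol/L
[Ag⁺] = 3s = 6.1×10⁻⁵ mol/L

6.1×10⁻⁵ M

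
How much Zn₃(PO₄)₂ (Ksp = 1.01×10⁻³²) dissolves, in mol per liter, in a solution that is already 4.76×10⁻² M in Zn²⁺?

4.84×10⁻¹⁵ M

Zn₃(PO₄)₂(s) ⇌ 3 Zn²⁺(aq) + 2 PO₄³⁻(aq)
Zn²⁺ is already present at 4.76×10⁻² M. If s mol/L of Zn₃(PO₄)₂ dissolves, [PO₄³⁻] = 2s while [Zn²⁺] ≈ 4.76×10⁻² M.
Ksp = [Zn²⁺]^3[PO₄³⁻]^2 = (4.76×10⁻²)^3(2s)^2
(2s)^2 = 1.01×10⁻³² / (4.76×10⁻²)^3 = 9.36×10⁻²⁹
s = 4.84×10⁻¹⁵ M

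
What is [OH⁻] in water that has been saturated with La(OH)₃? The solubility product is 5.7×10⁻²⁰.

2.0×10⁻⁵ M

La(OH)₃(s) ⇌ La³⁺(aq) + 3 OH⁻(aq)
Let s be the molar solubility. Then [La³⁺] = s and [OH⁻] = 3s.
Ksp = [La³⁺][OH⁻]^3 = s · (3s)^3 = 27s^4 = 5.7×10⁻²⁰
s = 6.8×10⁻⁶ mol L⁻¹
[OH⁻] = 3s = 2.0×10⁻⁵ mol L⁻¹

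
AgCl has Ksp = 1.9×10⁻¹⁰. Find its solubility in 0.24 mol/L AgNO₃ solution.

AgCl(s) ⇌ Ag⁺(aq) + Cl⁻(aq)
Ag⁺ is already present at 0.24 mol/L. If s mol/L of AgCl dissolves, [Cl⁻] = s while [Ag⁺] ≈ 0.24 mol/L.
Ksp = [Ag⁺][Cl⁻] = (0.24)s
s = 1.9×10⁻¹⁰ / (0.24) = 7.9×10⁻¹⁰
s = 7.9×10⁻¹⁰ mol/L

7.9×10⁻¹⁰ M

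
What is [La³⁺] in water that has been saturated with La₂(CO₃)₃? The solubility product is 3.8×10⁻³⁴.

La₂(CO₃)₃(s) ⇌ 2 La³⁺(aq) + 3 CO₃²⁻(aq)
For each mole of La₂(CO₃)₃ that dissolves per liter, [La³⁺] = 2s and [CO₃²⁻] = 3s; let s denote this solubility.
Ksp = [La³⁺]^2[CO₃²⁻]^3 = (2s)^2 · (3s)^3 = 108s^5 = 3.8×10⁻³⁴
s = 8.1×10⁻⁸ mol/L
[La³⁺] = 2s = 1.6×10⁻⁷ mol/L

1.6×10⁻⁷ M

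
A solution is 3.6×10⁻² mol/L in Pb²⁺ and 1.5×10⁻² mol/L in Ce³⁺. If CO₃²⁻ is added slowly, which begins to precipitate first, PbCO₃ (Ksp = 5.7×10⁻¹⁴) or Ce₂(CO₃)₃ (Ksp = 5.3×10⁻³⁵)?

PbCO₃

The threshold for precipitation is Q = Ksp.
For PbCO₃: [CO₃²⁻] = (Ksp/[Pb²⁺]) = 1.6×10⁻¹² mol/L
For Ce₂(CO₃)₃: [CO₃²⁻] = (Ksp/[Ce³⁺]^2)^(1/3) = 6.2×10⁻¹¹ mol/L
The smaller threshold [CO₃²⁻] is reached first, so PbCO₃ precipitates first.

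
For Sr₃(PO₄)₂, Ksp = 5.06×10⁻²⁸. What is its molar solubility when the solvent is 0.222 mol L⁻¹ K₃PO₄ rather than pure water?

7.24×10⁻¹⁰ M

Sr₃(PO₄)₂(s) ⇌ 3 Sr²⁺(aq) + 2 PO₄³⁻(aq)
Let s be the solubility of Sr₃(PO₄)₂ here. The common ion gives [PO₄³⁻] ≈ 0.222 mol L⁻¹, and [Sr²⁺] = 3s.
Ksp = [Sr²⁺]^3[PO₄³⁻]^2 = (3s)^3(0.222)^2
(3s)^3 = 5.06×10⁻²⁸ / (0.222)^2 = 1.03×10⁻²⁶
s = 7.24×10⁻¹⁰ mol L⁻¹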